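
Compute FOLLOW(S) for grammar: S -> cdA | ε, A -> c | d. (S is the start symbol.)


$ ∈ FOLLOW(S). For each A -> αBβ: add FIRST(β)\{ε} to FOLLOW(B); if β nullable, add FOLLOW(A).
FOLLOW(S) = {$}


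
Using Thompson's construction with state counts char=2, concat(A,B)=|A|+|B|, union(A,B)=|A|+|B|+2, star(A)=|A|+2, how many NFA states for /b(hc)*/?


Syntax tree has 3 char leaf(s), 0 union(s), 1 star(s)
chars contribute 3×2 = 6; each union adds +2; each star adds +2
Total: 6 + 0 + 2 = 8 states


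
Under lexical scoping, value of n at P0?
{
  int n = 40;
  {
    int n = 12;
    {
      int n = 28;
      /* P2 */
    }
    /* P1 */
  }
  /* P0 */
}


n declared in the same block as P0
n = 40


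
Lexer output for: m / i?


Scan left to right, longest-match per lexeme
Tokens: ID(m), OP(/), ID(i)


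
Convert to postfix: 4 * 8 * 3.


Left to right (same or higher precedence on left)
Postfix: 4 8 * 3 *


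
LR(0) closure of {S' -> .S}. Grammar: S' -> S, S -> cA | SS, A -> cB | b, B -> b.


Start: S' -> .S
For each item with dot before a nonterminal B, add B -> .γ for every B-production
Closure: [S' -> .S, S -> .cA, S -> .SS]


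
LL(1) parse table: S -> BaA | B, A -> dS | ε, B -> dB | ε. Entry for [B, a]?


For [B, a]: ε is nullable and 'a' ∈ FOLLOW(B)
Entry: B -> ε


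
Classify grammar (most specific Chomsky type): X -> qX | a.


Right-linear: every RHS is a terminal or a terminal followed by one nonterminal
Classification: Type 3 (Regular)


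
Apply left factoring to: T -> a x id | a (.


Common prefix: 'a'
Factored: T -> a T', T' -> x id | (


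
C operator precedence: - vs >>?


'-' is additive (level 9); '>>' is shift (level 8)
Higher level binds tighter
'-' has higher precedence than '>>'


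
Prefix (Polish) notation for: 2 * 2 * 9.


left-to-right (same/higher precedence on left): tree is (* (* 2 2) 9)
Prefix: * * 2 2 9


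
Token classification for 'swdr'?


Pattern: letter/underscore followed by alphanumerics, not a keyword
Type: IDENTIFIER


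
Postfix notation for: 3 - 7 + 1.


Left to right (same or higher precedence on left)
Postfix: 3 7 - 1 +


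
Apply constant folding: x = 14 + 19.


14 + 19 = 33 at compile time
Optimized: x = 33


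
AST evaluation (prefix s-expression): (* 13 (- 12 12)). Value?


Evaluate inner: (- 12 12) = 0
Evaluate root: (* 13 0) = 0
Result: 0


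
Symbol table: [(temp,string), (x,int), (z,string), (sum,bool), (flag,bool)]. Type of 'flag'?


Lookup 'flag' → type bool


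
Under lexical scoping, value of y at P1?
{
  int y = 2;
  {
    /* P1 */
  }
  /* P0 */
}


P1's block does not declare y; resolves to the enclosing declaration at depth 0
y = 2


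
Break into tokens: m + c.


Scan left to right, longest-match per lexeme
Tokens: ID(m), OP(+), ID(c)


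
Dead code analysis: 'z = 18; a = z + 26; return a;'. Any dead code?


z is read by a's definition; a is returned
No dead code


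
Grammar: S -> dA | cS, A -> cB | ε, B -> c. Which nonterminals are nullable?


A nonterminal is nullable iff some alternative derives ε (directly, or every symbol in it is nullable)
Nullable: {A}


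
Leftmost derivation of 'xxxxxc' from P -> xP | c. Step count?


Derivation: P => xP => xxP => xxxP => xxxxP => xxxxxP => xxxxxc
Steps: 6


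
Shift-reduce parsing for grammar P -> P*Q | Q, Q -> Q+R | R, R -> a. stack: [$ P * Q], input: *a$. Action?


handle 'P*Q' on top; lookahead ∈ FOLLOW(P) = {*, $}
Action: reduce (P -> P*Q)


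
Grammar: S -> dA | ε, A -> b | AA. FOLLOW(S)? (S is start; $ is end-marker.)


$ ∈ FOLLOW(S). For each A -> αBβ: add FIRST(β)\{ε} to FOLLOW(B); if β nullable, add FOLLOW(A).
FOLLOW(S) = {$}


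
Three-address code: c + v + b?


Break into single-operator statements:
t1 = c + v
t2 = t1 + b


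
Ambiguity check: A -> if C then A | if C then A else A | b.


dangling else: 'if C then if C then b else b' parses two ways
Ambiguous


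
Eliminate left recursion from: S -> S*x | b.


Left-recursive alternatives: S*x; non-recursive: b
Introduce S': S -> bS', S' -> *xS' | ε


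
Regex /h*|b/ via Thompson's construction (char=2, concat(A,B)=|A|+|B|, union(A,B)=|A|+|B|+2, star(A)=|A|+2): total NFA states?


Syntax tree has 2 char leaf(s), 1 union(s), 1 star(s)
chars contribute 2×2 = 4; each union adds +2; each star adds +2
Total: 4 + 2 + 2 = 8 states


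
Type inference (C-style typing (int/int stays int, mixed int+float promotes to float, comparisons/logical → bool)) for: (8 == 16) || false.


Operand types: bool || bool
Rule: logical operators take bool operands and yield bool
Result type: bool


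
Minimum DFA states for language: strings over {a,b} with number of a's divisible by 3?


Track (count of a) mod 3: states 0..2, accept at 0
Minimal DFA: 3 states


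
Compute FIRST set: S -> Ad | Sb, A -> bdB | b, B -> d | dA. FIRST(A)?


Per alternative of A: FIRST(bdB) = {b}; FIRST(b) = {b}
FIRST(A) = {b}


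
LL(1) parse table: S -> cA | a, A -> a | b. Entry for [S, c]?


For [S, c]: 'c' ∈ FIRST(cA)
Entry: S -> cA


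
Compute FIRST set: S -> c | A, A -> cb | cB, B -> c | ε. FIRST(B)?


Per alternative of B: FIRST(c) = {c}; FIRST(ε) = {ε}
FIRST(B) = {c, ε}


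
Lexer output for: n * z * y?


Scan left to right, longest-match per lexeme
Tokens: ID(n), OP(*), ID(z), OP(*), ID(y)


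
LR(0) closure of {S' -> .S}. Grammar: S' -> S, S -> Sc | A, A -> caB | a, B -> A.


Start: S' -> .S
For each item with dot before a nonterminal B, add B -> .γ for every B-production
Closure: [S' -> .S, S -> .Sc, S -> .A, A -> .caB, A -> .a]


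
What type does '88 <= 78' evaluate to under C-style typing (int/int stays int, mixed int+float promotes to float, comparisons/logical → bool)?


Operand types: int <= int
Rule: comparison yields bool
Result type: bool


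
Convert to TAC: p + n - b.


Break into single-operator statements:
t1 = p + n
t2 = t1 - b


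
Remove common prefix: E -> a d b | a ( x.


Common prefix: 'a'
Factored: E -> a E', E' -> d b | ( x


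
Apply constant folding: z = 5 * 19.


5 * 19 = 95 at compile time
Optimized: z = 95


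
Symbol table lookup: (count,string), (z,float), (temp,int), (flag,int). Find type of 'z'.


Lookup 'z' → type float


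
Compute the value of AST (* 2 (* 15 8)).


Evaluate inner: (* 15 8) = 120
Evaluate root: (* 2 120) = 240
Result: 240


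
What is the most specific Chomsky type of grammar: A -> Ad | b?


Left-linear: every RHS is a terminal or one nonterminal followed by a terminal
Classification: Type 3 (Regular)


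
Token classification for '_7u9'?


Pattern: letter/underscore followed by alphanumerics, not a keyword
Type: IDENTIFIER


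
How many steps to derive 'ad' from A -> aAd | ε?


Derivation: A => aAd => ad
Steps: 2


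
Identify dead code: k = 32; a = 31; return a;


k is assigned but never read
Dead: 'k = 32'


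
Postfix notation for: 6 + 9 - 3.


Left to right (same or higher precedence on left)
Postfix: 6 9 + 3 -


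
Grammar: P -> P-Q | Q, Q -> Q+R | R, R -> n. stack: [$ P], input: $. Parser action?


start symbol P on stack, input exhausted
Action: accept


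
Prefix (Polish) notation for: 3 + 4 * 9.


'*' binds tighter: tree is (+ 3 (* 4 9))
Prefix: + 3 * 4 9


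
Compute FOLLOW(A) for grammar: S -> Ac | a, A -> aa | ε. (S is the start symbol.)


$ ∈ FOLLOW(S). For each A -> αBβ: add FIRST(β)\{ε} to FOLLOW(B); if β nullable, add FOLLOW(A).
FOLLOW(A) = {c}


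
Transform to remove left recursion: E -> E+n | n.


Left-recursive alternatives: E+n; non-recursive: n
Introduce E': E -> nE', E' -> +nE' | ε


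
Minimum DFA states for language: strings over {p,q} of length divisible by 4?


Track length mod 4: states 0..3, accept at 0
Minimal DFA: 4 states


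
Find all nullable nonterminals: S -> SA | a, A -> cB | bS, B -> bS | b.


A nonterminal is nullable iff some alternative derives ε (directly, or every symbol in it is nullable)
Nullable: {}


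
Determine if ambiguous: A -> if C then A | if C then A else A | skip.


dangling else: 'if C then if C then skip else skip' parses two ways
Ambiguous


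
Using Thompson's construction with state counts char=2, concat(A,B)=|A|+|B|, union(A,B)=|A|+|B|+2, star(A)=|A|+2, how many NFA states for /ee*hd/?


Syntax tree has 4 char leaf(s), 0 union(s), 1 star(s)
chars contribute 4×2 = 8; each union adds +2; each star adds +2
Total: 8 + 0 + 2 = 10 states


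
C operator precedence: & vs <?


'<' is relational (level 7); '&' is bitwise AND (level 5)
Higher level binds tighter
'<' has higher precedence than '&'


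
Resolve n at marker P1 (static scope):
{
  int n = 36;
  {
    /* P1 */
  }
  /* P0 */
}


P1's block does not declare n; resolves to the enclosing declaration at depth 0
n = 36


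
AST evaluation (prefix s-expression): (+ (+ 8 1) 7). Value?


Evaluate inner: (+ 8 1) = 9
Evaluate root: (+ 9 7) = 16
Result: 16


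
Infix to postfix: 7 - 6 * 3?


* has higher precedence, evaluate 6*3 first
Postfix: 7 6 3 * -


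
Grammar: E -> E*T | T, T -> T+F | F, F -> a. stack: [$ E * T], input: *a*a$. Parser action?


handle 'E*T' on top; lookahead ∈ FOLLOW(E) = {*, $}
Action: reduce (E -> E*T)


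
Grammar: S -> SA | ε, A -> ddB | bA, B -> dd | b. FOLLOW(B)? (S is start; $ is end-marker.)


$ ∈ FOLLOW(S). For each A -> αBβ: add FIRST(β)\{ε} to FOLLOW(B); if β nullable, add FOLLOW(A).
FOLLOW(B) = {$, b, d}


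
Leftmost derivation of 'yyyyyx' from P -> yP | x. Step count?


Derivation: P => yP => yyP => yyyP => yyyyP => yyyyyP => yyyyyx
Steps: 6


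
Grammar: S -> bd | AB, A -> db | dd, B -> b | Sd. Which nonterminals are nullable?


A nonterminal is nullable iff some alternative derives ε (directly, or every symbol in it is nullable)
Nullable: {}


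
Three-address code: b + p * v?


Break into single-operator statements:
t1 = p * v
t2 = b + t1


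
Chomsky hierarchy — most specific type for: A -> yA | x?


Right-linear: every RHS is a terminal or a terminal followed by one nonterminal
Classification: Type 3 (Regular)


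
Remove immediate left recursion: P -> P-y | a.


Left-recursive alternatives: P-y; non-recursive: a
Introduce P': P -> aP', P' -> -yP' | ε


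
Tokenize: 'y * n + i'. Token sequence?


Scan left to right, longest-match per lexeme
Tokens: ID(y), OP(*), ID(n), OP(+), ID(i)


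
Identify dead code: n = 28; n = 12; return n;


first assignment to n is overwritten before any read
Dead: 'n = 28'


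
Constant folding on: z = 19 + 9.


19 + 9 = 28 at compile time
Optimized: z = 28


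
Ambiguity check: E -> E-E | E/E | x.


'x-x/x' has two parse trees (no precedence encoded between - and /)
Ambiguous


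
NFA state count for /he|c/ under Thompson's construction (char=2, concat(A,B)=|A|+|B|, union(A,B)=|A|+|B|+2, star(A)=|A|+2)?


Syntax tree has 3 char leaf(s), 1 union(s), 0 star(s)
chars contribute 3×2 = 6; each union adds +2; each star adds +2
Total: 6 + 2 + 0 = 8 states


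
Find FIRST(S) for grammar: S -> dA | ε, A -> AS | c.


Per alternative of S: FIRST(dA) = {d}; FIRST(ε) = {ε}
FIRST(S) = {d, ε}


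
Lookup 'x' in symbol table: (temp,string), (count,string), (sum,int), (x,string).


Lookup 'x' → type string


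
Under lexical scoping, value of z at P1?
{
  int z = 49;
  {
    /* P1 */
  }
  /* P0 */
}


P1's block does not declare z; resolves to the enclosing declaration at depth 0
z = 49


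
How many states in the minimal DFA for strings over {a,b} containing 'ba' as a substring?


KMP-style automaton: 2 progress states + 1 absorbing accept = 3
Minimal DFA: 3 states


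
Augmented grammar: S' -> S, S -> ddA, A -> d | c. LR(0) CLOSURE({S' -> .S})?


Start: S' -> .S
For each item with dot before a nonterminal B, add B -> .γ for every B-production
Closure: [S' -> .S, S -> .ddA]


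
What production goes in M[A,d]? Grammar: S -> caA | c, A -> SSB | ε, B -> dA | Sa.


For [A, d]: ε is nullable and 'd' ∈ FOLLOW(A)
Entry: A -> ε


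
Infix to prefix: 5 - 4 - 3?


left-to-right (same/higher precedence on left): tree is (- (- 5 4) 3)
Prefix: - - 5 4 3


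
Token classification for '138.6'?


Pattern: digits with a decimal point
Type: FLOAT_LITERAL


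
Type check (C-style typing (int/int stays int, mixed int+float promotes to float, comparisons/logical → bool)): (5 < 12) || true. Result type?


Operand types: bool || bool
Rule: logical operators take bool operands and yield bool
Result type: bool


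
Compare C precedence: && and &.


'&' is bitwise AND (level 5); '&&' is logical AND (level 2)
Higher level binds tighter
'&' has higher precedence than '&&'


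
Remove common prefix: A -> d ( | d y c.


Common prefix: 'd'
Factored: A -> d A', A' -> ( | y c


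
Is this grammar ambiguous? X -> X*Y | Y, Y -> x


precedence layered via separate nonterminal Y: deterministic
Unambiguous


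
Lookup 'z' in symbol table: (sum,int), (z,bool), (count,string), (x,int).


Lookup 'z' → type bool


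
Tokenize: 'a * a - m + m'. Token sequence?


Scan left to right, longest-match per lexeme
Tokens: ID(a), OP(*), ID(a), OP(-), ID(m), OP(+), ID(m)


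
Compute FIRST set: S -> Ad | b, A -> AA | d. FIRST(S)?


Per alternative of S: FIRST(Ad) = {d}; FIRST(b) = {b}
FIRST(S) = {b, d}


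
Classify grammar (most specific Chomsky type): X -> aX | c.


Right-linear: every RHS is a terminal or a terminal followed by one nonterminal
Classification: Type 3 (Regular)


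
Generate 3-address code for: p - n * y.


Break into single-operator statements:
t1 = n * y
t2 = p - t1


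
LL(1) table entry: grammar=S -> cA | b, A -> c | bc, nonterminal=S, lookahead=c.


For [S, c]: 'c' ∈ FIRST(cA)
Entry: S -> cA


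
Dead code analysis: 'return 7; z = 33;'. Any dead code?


statement follows a return and is unreachable
Dead: 'z = 33'


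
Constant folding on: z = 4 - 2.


4 - 2 = 2 at compile time
Optimized: z = 2


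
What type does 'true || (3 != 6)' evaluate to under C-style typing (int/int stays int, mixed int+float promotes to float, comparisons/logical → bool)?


Operand types: bool || bool
Rule: logical operators take bool operands and yield bool
Result type: bool


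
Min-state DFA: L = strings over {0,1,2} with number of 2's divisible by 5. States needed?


Track (count of 2) mod 5: states 0..4, accept at 0
Minimal DFA: 5 states


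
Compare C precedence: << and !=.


'<<' is shift (level 8); '!=' is equality (level 6)
Higher level binds tighter
'<<' has higher precedence than '!='


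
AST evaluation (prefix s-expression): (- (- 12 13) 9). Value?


Evaluate inner: (- 12 13) = -1
Evaluate root: (- -1 9) = -10
Result: -10


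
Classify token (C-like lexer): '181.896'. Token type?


Pattern: digits with a decimal point
Type: FLOAT_LITERAL


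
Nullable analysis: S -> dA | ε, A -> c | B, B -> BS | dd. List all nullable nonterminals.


A nonterminal is nullable iff some alternative derives ε (directly, or every symbol in it is nullable)
Nullable: {S}


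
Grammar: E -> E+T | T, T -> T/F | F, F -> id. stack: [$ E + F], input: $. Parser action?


'F' (not preceded by T/) is the handle for T -> F
Action: reduce (T -> F)


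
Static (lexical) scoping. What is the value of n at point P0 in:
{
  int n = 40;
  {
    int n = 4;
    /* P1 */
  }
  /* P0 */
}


n declared in the same block as P0
n = 40


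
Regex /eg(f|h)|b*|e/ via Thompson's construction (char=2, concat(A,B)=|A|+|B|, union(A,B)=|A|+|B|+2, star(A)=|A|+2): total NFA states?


Syntax tree has 6 char leaf(s), 3 union(s), 1 star(s)
chars contribute 6×2 = 12; each union adds +2; each star adds +2
Total: 12 + 6 + 2 = 20 states


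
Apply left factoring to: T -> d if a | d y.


Common prefix: 'd'
Factored: T -> d T', T' -> if a | y


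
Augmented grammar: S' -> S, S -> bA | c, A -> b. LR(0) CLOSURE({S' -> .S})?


Start: S' -> .S
For each item with dot before a nonterminal B, add B -> .γ for every B-production
Closure: [S' -> .S, S -> .bA, S -> .c]


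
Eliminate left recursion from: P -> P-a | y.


Left-recursive alternatives: P-a; non-recursive: y
Introduce P': P -> yP', P' -> -aP' | ε


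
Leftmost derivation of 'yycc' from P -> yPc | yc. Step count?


Derivation: P => yPc => yycc
Steps: 2


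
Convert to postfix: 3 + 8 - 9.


Left to right (same or higher precedence on left)
Postfix: 3 8 + 9 -


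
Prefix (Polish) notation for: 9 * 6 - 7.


left-to-right (same/higher precedence on left): tree is (- (* 9 6) 7)
Prefix: - * 9 6 7


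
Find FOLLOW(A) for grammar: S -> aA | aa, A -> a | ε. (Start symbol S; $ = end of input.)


$ ∈ FOLLOW(S). For each A -> αBβ: add FIRST(β)\{ε} to FOLLOW(B); if β nullable, add FOLLOW(A).
FOLLOW(A) = {$}


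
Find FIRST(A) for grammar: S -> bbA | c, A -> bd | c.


Per alternative of A: FIRST(bd) = {b}; FIRST(c) = {c}
FIRST(A) = {b, c}


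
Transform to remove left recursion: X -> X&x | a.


Left-recursive alternatives: X&x; non-recursive: a
Introduce X': X -> aX', X' -> &xX' | ε


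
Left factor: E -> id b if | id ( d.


Common prefix: 'id'
Factored: E -> id E', E' -> b if | ( d


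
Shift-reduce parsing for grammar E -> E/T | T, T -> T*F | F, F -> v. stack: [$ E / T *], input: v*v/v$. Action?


no handle; shift 'v'
Action: shift


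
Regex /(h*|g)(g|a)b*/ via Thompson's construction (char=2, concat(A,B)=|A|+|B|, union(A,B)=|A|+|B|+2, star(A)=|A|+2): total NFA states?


Syntax tree has 5 char leaf(s), 2 union(s), 2 star(s)
chars contribute 5×2 = 10; each union adds +2; each star adds +2
Total: 10 + 4 + 4 = 18 states


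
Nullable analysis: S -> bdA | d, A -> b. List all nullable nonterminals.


A nonterminal is nullable iff some alternative derives ε (directly, or every symbol in it is nullable)
Nullable: {}


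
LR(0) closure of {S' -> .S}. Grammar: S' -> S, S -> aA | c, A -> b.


Start: S' -> .S
For each item with dot before a nonterminal B, add B -> .γ for every B-production
Closure: [S' -> .S, S -> .aA, S -> .c]


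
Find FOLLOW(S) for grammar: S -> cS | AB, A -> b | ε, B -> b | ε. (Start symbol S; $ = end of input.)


$ ∈ FOLLOW(S). For each A -> αBβ: add FIRST(β)\{ε} to FOLLOW(B); if β nullable, add FOLLOW(A).
FOLLOW(S) = {$}


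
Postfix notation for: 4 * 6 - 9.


Left to right (same or higher precedence on left)
Postfix: 4 6 * 9 -


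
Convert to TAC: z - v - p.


Break into single-operator statements:
t1 = z - v
t2 = t1 - p


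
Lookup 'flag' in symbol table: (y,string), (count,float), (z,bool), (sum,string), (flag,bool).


Lookup 'flag' → type bool


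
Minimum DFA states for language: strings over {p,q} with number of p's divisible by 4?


Track (count of p) mod 4: states 0..3, accept at 0
Minimal DFA: 4 states


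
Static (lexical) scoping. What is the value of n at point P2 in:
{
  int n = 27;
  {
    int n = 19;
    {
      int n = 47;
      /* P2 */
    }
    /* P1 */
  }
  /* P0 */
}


n declared in the same block as P2
n = 47


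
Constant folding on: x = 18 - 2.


18 - 2 = 16 at compile time
Optimized: x = 16


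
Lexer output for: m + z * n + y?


Scan left to right, longest-match per lexeme
Tokens: ID(m), OP(+), ID(z), OP(*), ID(n), OP(+), ID(y)


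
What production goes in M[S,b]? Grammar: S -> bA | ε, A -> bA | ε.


For [S, b]: 'b' ∈ FIRST(bA)
Entry: S -> bA


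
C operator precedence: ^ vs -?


'-' is additive (level 9); '^' is bitwise XOR (level 4)
Higher level binds tighter
'-' has higher precedence than '^'


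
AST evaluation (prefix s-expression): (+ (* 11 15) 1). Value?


Evaluate inner: (* 11 15) = 165
Evaluate root: (+ 165 1) = 166
Result: 166


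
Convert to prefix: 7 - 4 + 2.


left-to-right (same/higher precedence on left): tree is (+ (- 7 4) 2)
Prefix: + - 7 4 2


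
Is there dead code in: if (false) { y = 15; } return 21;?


condition is constant false, so the whole block is unreachable
Dead: 'if (false) { y = 15; }'


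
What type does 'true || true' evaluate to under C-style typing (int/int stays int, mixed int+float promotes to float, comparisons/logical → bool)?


Operand types: bool || bool
Rule: logical operators take bool operands and yield bool
Result type: bool


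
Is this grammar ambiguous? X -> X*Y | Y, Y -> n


precedence layered via separate nonterminal Y: deterministic
Unambiguous


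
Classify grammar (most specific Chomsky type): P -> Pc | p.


Left-linear: every RHS is a terminal or one nonterminal followed by a terminal
Classification: Type 3 (Regular)


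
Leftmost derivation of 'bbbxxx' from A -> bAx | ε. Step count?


Derivation: A => bAx => bbAxx => bbbAxxx => bbbxxx
Steps: 4


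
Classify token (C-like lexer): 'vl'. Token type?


Pattern: letter/underscore followed by alphanumerics, not a keyword
Type: IDENTIFIER


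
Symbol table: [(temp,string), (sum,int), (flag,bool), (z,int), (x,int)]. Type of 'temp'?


Lookup 'temp' → type string


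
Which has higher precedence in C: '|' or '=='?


'==' is equality (level 6); '|' is bitwise OR (level 3)
Higher level binds tighter
'==' has higher precedence than '|'


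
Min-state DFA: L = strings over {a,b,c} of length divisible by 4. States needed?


Track length mod 4: states 0..3, accept at 0
Minimal DFA: 4 states


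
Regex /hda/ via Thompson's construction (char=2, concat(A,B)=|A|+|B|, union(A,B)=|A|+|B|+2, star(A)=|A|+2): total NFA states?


Syntax tree has 3 char leaf(s), 0 union(s), 0 star(s)
chars contribute 3×2 = 6; each union adds +2; each star adds +2
Total: 6 + 0 + 0 = 6 states


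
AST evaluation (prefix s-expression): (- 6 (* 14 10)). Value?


Evaluate inner: (* 14 10) = 140
Evaluate root: (- 6 140) = -134
Result: -134


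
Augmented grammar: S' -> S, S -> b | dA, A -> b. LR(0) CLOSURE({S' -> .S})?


Start: S' -> .S
For each item with dot before a nonterminal B, add B -> .γ for every B-production
Closure: [S' -> .S, S -> .b, S -> .dA]


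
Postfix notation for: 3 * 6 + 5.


Left to right (same or higher precedence on left)
Postfix: 3 6 * 5 +


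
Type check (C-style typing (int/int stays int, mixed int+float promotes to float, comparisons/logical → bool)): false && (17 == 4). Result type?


Operand types: bool && bool
Rule: logical operators take bool operands and yield bool
Result type: bool


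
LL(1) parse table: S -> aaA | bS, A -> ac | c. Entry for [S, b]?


For [S, b]: 'b' ∈ FIRST(bS)
Entry: S -> bS


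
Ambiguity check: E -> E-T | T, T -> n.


precedence layered via separate nonterminal T: deterministic
Unambiguous


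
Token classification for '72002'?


Pattern: digits only
Type: INTEGER_LITERAL


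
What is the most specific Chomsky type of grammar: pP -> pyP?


LHS has context (more than one symbol) and |LHS| ≤ |RHS|
Classification: Type 1 (Context-Sensitive)


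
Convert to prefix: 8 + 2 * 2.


'*' binds tighter: tree is (+ 8 (* 2 2))
Prefix: + 8 * 2 2


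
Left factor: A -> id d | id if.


Common prefix: 'id'
Factored: A -> id A', A' -> d | if


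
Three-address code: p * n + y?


Break into single-operator statements:
t1 = p * n
t2 = t1 + y


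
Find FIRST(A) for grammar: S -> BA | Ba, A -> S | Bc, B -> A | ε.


Per alternative of A: FIRST(S) = {a, c}; FIRST(Bc) = {a, c}
FIRST(A) = {a, c}


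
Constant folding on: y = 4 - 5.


4 - 5 = -1 at compile time
Optimized: y = -1


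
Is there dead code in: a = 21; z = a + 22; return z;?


a is read by z's definition; z is returned
No dead code


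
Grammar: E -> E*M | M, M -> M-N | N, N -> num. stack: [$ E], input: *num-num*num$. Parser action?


shift '*' to continue E -> E*M
Action: shift


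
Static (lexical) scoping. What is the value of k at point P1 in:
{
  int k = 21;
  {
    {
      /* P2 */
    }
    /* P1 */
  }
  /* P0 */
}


P1's block does not declare k; resolves to the enclosing declaration at depth 0
k = 21


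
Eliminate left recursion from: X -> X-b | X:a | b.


Left-recursive alternatives: X-b, X:a; non-recursive: b
Introduce X': X -> bX', X' -> -bX' | :aX' | ε


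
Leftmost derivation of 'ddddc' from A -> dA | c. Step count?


Derivation: A => dA => ddA => dddA => ddddA => ddddc
Steps: 5


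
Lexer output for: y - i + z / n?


Scan left to right, longest-match per lexeme
Tokens: ID(y), OP(-), ID(i), OP(+), ID(z), OP(/), ID(n)


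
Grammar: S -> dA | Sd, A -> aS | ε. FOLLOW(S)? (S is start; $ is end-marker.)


$ ∈ FOLLOW(S). For each A -> αBβ: add FIRST(β)\{ε} to FOLLOW(B); if β nullable, add FOLLOW(A).
FOLLOW(S) = {$, d}


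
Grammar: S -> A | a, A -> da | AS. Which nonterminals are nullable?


A nonterminal is nullable iff some alternative derives ε (directly, or every symbol in it is nullable)
Nullable: {}


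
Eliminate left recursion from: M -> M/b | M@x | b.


Left-recursive alternatives: M/b, M@x; non-recursive: b
Introduce M': M -> bM', M' -> /bM' | @xM' | ε


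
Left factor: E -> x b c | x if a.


Common prefix: 'x'
Factored: E -> x E', E' -> b c | if a


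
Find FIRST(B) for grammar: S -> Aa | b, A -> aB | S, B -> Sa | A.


Per alternative of B: FIRST(Sa) = {a, b}; FIRST(A) = {a, b}
FIRST(B) = {a, b}


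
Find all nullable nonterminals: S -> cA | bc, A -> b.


A nonterminal is nullable iff some alternative derives ε (directly, or every symbol in it is nullable)
Nullable: {}


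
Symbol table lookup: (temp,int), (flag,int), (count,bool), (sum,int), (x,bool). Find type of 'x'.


Lookup 'x' → type bool


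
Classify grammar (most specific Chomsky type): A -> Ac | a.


Left-linear: every RHS is a terminal or one nonterminal followed by a terminal
Classification: Type 3 (Regular)


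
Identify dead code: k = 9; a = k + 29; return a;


k is read by a's definition; a is returned
No dead code


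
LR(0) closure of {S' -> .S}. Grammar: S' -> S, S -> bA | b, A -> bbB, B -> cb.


Start: S' -> .S
For each item with dot before a nonterminal B, add B -> .γ for every B-production
Closure: [S' -> .S, S -> .bA, S -> .b]


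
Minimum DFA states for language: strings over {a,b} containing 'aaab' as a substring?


KMP-style automaton: 4 progress states + 1 absorbing accept = 5
Minimal DFA: 5 states


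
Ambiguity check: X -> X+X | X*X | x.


'x+x*x' has two parse trees (no precedence encoded between + and *)
Ambiguous


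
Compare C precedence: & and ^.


'&' is bitwise AND (level 5); '^' is bitwise XOR (level 4)
Higher level binds tighter
'&' has higher precedence than '^'


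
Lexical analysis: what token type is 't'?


Pattern: letter/underscore followed by alphanumerics, not a keyword
Type: IDENTIFIER


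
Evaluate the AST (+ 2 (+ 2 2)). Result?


Evaluate inner: (+ 2 2) = 4
Evaluate root: (+ 2 4) = 6
Result: 6


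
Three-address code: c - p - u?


Break into single-operator statements:
t1 = c - p
t2 = t1 - u


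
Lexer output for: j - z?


Scan left to right, longest-match per lexeme
Tokens: ID(j), OP(-), ID(z)


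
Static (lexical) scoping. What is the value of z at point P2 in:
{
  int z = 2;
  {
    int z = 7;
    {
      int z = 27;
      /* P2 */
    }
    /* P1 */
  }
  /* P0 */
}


z declared in the same block as P2
z = 27


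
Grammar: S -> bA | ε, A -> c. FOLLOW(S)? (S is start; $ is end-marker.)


$ ∈ FOLLOW(S). For each A -> αBβ: add FIRST(β)\{ε} to FOLLOW(B); if β nullable, add FOLLOW(A).
FOLLOW(S) = {$}


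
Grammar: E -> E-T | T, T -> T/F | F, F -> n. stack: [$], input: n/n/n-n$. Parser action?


no handle on stack; shift 'n'
Action: shift


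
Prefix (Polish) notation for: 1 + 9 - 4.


left-to-right (same/higher precedence on left): tree is (- (+ 1 9) 4)
Prefix: - + 1 9 4


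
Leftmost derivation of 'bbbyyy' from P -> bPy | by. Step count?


Derivation: P => bPy => bbPyy => bbbyyy
Steps: 3


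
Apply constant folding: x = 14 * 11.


14 * 11 = 154 at compile time
Optimized: x = 154


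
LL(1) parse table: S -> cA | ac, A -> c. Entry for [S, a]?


For [S, a]: 'a' ∈ FIRST(ac)
Entry: S -> ac


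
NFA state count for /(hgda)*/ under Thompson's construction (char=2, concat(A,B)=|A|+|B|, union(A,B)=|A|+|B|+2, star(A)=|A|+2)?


Syntax tree has 4 char leaf(s), 0 union(s), 1 star(s)
chars contribute 4×2 = 8; each union adds +2; each star adds +2
Total: 8 + 0 + 2 = 10 states


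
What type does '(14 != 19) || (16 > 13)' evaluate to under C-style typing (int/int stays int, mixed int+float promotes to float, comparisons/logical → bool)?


Operand types: bool || bool
Rule: logical operators take bool operands and yield bool
Result type: bool


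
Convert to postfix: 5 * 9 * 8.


Left to right (same or higher precedence on left)
Postfix: 5 9 * 8 *


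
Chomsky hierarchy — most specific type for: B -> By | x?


Left-linear: every RHS is a terminal or one nonterminal followed by a terminal
Classification: Type 3 (Regular)


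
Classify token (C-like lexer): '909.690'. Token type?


Pattern: digits with a decimal point
Type: FLOAT_LITERAL


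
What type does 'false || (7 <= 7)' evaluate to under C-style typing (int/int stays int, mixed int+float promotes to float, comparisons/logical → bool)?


Operand types: bool || bool
Rule: logical operators take bool operands and yield bool
Result type: bool


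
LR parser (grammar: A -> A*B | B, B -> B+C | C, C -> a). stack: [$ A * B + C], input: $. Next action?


handle 'B+C' on top
Action: reduce (B -> B+C)


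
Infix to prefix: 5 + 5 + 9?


left-to-right (same/higher precedence on left): tree is (+ (+ 5 5) 9)
Prefix: + + 5 5 9


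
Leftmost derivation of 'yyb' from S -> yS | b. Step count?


Derivation: S => yS => yyS => yyb
Steps: 3


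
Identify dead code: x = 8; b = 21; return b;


x is assigned but never read
Dead: 'x = 8'


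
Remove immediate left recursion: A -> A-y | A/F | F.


Left-recursive alternatives: A-y, A/F; non-recursive: F
Introduce A': A -> FA', A' -> -yA' | /FA' | ε


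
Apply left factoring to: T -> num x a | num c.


Common prefix: 'num'
Factored: T -> num T', T' -> x a | c


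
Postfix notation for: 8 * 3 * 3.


Left to right (same or higher precedence on left)
Postfix: 8 3 * 3 *


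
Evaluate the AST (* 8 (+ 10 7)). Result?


Evaluate inner: (+ 10 7) = 17
Evaluate root: (* 8 17) = 136
Result: 136


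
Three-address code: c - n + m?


Break into single-operator statements:
t1 = c - n
t2 = t1 + m


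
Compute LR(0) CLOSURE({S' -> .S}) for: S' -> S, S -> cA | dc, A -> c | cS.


Start: S' -> .S
For each item with dot before a nonterminal B, add B -> .γ for every B-production
Closure: [S' -> .S, S -> .cA, S -> .dc]


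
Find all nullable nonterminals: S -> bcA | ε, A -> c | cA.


A nonterminal is nullable iff some alternative derives ε (directly, or every symbol in it is nullable)
Nullable: {S}


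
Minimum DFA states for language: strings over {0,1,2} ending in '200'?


Track the longest suffix of input matching a prefix of '200': 4 classes (prefixes of length 0..3)
Minimal DFA: 4 states


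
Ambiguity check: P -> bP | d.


right-linear, alternatives start with distinct terminals 'b' vs 'd': unique leftmost derivation
Unambiguous


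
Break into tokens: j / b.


Scan left to right, longest-match per lexeme
Tokens: ID(j), OP(/), ID(b)


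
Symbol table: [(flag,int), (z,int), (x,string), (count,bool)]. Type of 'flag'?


Lookup 'flag' → type int


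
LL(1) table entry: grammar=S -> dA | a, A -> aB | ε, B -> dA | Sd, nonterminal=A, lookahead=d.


For [A, d]: ε is nullable and 'd' ∈ FOLLOW(A)
Entry: A -> ε


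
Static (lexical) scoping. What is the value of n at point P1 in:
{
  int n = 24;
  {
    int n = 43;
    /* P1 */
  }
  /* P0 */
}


n declared in the same block as P1
n = 43


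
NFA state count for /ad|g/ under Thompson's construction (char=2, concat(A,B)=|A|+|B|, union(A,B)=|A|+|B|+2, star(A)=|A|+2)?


Syntax tree has 3 char leaf(s), 1 union(s), 0 star(s)
chars contribute 3×2 = 6; each union adds +2; each star adds +2
Total: 6 + 2 + 0 = 8 states


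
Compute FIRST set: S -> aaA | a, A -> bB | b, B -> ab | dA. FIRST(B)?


Per alternative of B: FIRST(ab) = {a}; FIRST(dA) = {d}
FIRST(B) = {a, d}


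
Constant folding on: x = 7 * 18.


7 * 18 = 126 at compile time
Optimized: x = 126


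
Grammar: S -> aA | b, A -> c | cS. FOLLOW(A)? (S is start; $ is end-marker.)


$ ∈ FOLLOW(S). For each A -> αBβ: add FIRST(β)\{ε} to FOLLOW(B); if β nullable, add FOLLOW(A).
FOLLOW(A) = {$}


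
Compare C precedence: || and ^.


'^' is bitwise XOR (level 4); '||' is logical OR (level 1)
Higher level binds tighter
'^' has higher precedence than '||'


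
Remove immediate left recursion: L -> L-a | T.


Left-recursive alternatives: L-a; non-recursive: T
Introduce L': L -> TL', L' -> -aL' | ε


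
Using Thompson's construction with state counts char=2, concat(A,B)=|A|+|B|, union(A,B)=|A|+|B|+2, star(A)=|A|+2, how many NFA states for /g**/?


Syntax tree has 1 char leaf(s), 0 union(s), 2 star(s)
chars contribute 1×2 = 2; each union adds +2; each star adds +2
Total: 2 + 0 + 4 = 6 states


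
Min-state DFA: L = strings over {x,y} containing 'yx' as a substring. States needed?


KMP-style automaton: 2 progress states + 1 absorbing accept = 3
Minimal DFA: 3 states


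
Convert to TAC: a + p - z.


Break into single-operator statements:
t1 = a + p
t2 = t1 - z


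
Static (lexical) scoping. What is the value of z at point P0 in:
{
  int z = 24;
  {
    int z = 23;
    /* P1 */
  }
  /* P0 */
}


z declared in the same block as P0
z = 24


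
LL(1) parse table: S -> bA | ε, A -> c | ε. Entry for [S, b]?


For [S, b]: 'b' ∈ FIRST(bA)
Entry: S -> bA


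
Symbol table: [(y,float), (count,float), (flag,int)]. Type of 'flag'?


Lookup 'flag' → type int


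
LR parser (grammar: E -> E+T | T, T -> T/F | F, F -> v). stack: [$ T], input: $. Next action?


lookahead ∉ {/} so T won't extend; reduce E -> T
Action: reduce (E -> T)


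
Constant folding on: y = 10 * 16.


10 * 16 = 160 at compile time
Optimized: y = 160


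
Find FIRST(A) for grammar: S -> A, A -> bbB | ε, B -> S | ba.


Per alternative of A: FIRST(bbB) = {b}; FIRST(ε) = {ε}
FIRST(A) = {b, ε}


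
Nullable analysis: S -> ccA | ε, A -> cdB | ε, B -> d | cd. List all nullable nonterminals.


A nonterminal is nullable iff some alternative derives ε (directly, or every symbol in it is nullable)
Nullable: {A, S}


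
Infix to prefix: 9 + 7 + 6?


left-to-right (same/higher precedence on left): tree is (+ (+ 9 7) 6)
Prefix: + + 9 7 6


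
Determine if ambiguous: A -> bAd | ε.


balanced b^n…d^n: each string has a unique parse
Unambiguous


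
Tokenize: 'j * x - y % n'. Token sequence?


Scan left to right, longest-match per lexeme
Tokens: ID(j), OP(*), ID(x), OP(-), ID(y), OP(%), ID(n)


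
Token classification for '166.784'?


Pattern: digits with a decimal point
Type: FLOAT_LITERAL


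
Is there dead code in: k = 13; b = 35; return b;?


k is assigned but never read
Dead: 'k = 13'


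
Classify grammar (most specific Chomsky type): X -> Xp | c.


Left-linear: every RHS is a terminal or one nonterminal followed by a terminal
Classification: Type 3 (Regular)


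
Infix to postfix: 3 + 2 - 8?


Left to right (same or higher precedence on left)
Postfix: 3 2 + 8 -


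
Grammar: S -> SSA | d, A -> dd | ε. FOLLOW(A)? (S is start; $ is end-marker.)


$ ∈ FOLLOW(S). For each A -> αBβ: add FIRST(β)\{ε} to FOLLOW(B); if β nullable, add FOLLOW(A).
FOLLOW(A) = {$, d}


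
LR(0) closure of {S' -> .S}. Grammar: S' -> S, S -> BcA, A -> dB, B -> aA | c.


Start: S' -> .S
For each item with dot before a nonterminal B, add B -> .γ for every B-production
Closure: [S' -> .S, S -> .BcA, B -> .aA, B -> .c]


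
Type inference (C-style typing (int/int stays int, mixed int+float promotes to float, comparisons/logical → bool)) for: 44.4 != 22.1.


Operand types: float != float
Rule: comparison yields bool
Result type: bool


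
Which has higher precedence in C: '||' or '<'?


'<' is relational (level 7); '||' is logical OR (level 1)
Higher level binds tighter
'<' has higher precedence than '||'


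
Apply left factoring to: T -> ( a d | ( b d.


Common prefix: '('
Factored: T -> ( T', T' -> a d | b d


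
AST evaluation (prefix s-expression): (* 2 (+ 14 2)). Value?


Evaluate inner: (+ 14 2) = 16
Evaluate root: (* 2 16) = 32
Result: 32


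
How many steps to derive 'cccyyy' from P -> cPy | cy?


Derivation: P => cPy => ccPyy => cccyyy
Steps: 3


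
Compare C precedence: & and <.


'<' is relational (level 7); '&' is bitwise AND (level 5)
Higher level binds tighter
'<' has higher precedence than '&'


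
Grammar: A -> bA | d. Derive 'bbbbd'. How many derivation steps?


Derivation: A => bA => bbA => bbbA => bbbbA => bbbbd
Steps: 5


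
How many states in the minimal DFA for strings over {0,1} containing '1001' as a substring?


KMP-style automaton: 4 progress states + 1 absorbing accept = 5
Minimal DFA: 5 states


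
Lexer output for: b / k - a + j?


Scan left to right, longest-match per lexeme
Tokens: ID(b), OP(/), ID(k), OP(-), ID(a), OP(+), ID(j)


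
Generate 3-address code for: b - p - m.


Break into single-operator statements:
t1 = b - p
t2 = t1 - m


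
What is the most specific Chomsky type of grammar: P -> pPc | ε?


Single nonterminal LHS, but p^n c^n is not regular
Classification: Type 2 (Context-Free)


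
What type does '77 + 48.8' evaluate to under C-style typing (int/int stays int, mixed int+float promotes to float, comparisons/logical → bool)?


Operand types: int + float
Rule: mixed int/float promotes to float; int/int stays int
Result type: float


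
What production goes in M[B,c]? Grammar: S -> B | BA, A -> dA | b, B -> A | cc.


For [B, c]: 'c' ∈ FIRST(cc)
Entry: B -> cc


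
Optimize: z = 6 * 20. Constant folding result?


6 * 20 = 120 at compile time
Optimized: z = 120


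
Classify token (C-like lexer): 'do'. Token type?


Pattern: reserved word
Type: KEYWORD


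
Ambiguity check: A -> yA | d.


right-linear, alternatives start with distinct terminals 'y' vs 'd': unique leftmost derivation
Unambiguous


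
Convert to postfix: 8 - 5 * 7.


* has higher precedence, evaluate 5*7 first
Postfix: 8 5 7 * -


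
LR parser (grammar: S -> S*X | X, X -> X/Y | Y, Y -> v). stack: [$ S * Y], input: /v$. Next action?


'Y' (not preceded by X/) is the handle for X -> Y
Action: reduce (X -> Y)


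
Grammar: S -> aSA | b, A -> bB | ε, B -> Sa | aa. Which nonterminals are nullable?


A nonterminal is nullable iff some alternative derives ε (directly, or every symbol in it is nullable)
Nullable: {A}


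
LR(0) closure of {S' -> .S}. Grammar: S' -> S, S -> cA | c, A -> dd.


Start: S' -> .S
For each item with dot before a nonterminal B, add B -> .γ for every B-production
Closure: [S' -> .S, S -> .cA, S -> .c]
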